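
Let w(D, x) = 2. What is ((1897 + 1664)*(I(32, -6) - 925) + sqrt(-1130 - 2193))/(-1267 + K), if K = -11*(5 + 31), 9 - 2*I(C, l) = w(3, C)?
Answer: 6562923/3326 - I*sqrt(3323)/1663 ≈ 1973.2 - 0.034664*I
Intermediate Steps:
I(C, l) = 7/2 (I(C, l) = 9/2 - 1/2*2 = 9/2 - 1 = 7/2)
K = -396 (K = -11*36 = -396)
((1897 + 1664)*(I(32, -6) - 925) + sqrt(-1130 - 2193))/(-1267 + K) = ((1897 + 1664)*(7/2 - 925) + sqrt(-1130 - 2193))/(-1267 - 396) = (3561*(-1843/2) + sqrt(-3323))/(-1663) = (-6562923/2 + I*sqrt(3323))*(-1/1663) = 6562923/3326 - I*sqrt(3323)/1663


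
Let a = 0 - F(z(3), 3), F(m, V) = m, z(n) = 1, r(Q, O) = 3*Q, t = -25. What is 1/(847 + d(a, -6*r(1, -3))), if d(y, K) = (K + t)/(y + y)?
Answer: 2/1737 ≈ 0.0011514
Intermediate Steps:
a = -1 (a = 0 - 1*1 = 0 - 1 = -1)
d(y, K) = (-25 + K)/(2*y) (d(y, K) = (K - 25)/(y + y) = (-25 + K)/((2*y)) = (-25 + K)*(1/(2*y)) = (-25 + K)/(2*y))
1/(847 + d(a, -6*r(1, -3))) = 1/(847 + (1/2)*(-25 - 18)/(-1)) = 1/(847 + (1/2)*(-1)*(-25 - 6*3)) = 1/(847 + (1/2)*(-1)*(-25 - 18)) = 1/(847 + (1/2)*(-1)*(-43)) = 1/(847 + 43/2) = 1/(1737/2) = 2/1737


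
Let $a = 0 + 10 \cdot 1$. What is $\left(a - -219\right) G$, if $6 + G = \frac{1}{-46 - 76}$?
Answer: $- \frac{167857}{122} \approx -1375.9$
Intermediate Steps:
$G = - \frac{733}{122}$ ($G = -6 + \frac{1}{-46 - 76} = -6 + \frac{1}{-122} = -6 - \frac{1}{122} = - \frac{733}{122} \approx -6.0082$)
$a = 10$ ($a = 0 + 10 = 10$)
$\left(a - -219\right) G = \left(10 - -219\right) \left(- \frac{733}{122}\right) = \left(10 + 219\right) \left(- \frac{733}{122}\right) = 229 \left(- \frac{733}{122}\right) = - \frac{167857}{122}$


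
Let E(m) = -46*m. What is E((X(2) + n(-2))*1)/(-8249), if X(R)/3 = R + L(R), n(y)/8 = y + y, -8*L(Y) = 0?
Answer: -1196/8249 ≈ -0.14499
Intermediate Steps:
L(Y) = 0 (L(Y) = -⅛*0 = 0)
n(y) = 16*y (n(y) = 8*(y + y) = 8*(2*y) = 16*y)
X(R) = 3*R (X(R) = 3*(R + 0) = 3*R)
E((X(2) + n(-2))*1)/(-8249) = -46*(3*2 + 16*(-2))/(-8249) = -46*(6 - 32)*(-1/8249) = -(-1196)*(-1/8249) = -46*(-26)*(-1/8249) = 1196*(-1/8249) = -1196/8249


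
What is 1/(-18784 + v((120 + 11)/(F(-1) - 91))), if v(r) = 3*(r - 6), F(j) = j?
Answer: -92/1730177 ≈ -5.3174e-5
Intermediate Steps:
v(r) = -18 + 3*r (v(r) = 3*(-6 + r) = -18 + 3*r)
1/(-18784 + v((120 + 11)/(F(-1) - 91))) = 1/(-18784 + (-18 + 3*((120 + 11)/(-1 - 91)))) = 1/(-18784 + (-18 + 3*(131/(-92)))) = 1/(-18784 + (-18 + 3*(131*(-1/92)))) = 1/(-18784 + (-18 + 3*(-131/92))) = 1/(-18784 + (-18 - 393/92)) = 1/(-18784 - 2049/92) = 1/(-1730177/92) = -92/1730177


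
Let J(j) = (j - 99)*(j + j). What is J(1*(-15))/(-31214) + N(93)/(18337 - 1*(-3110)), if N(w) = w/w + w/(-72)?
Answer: -880294129/8033359896 ≈ -0.10958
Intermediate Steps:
J(j) = 2*j*(-99 + j) (J(j) = (-99 + j)*(2*j) = 2*j*(-99 + j))
N(w) = 1 - w/72 (N(w) = 1 + w*(-1/72) = 1 - w/72)
J(1*(-15))/(-31214) + N(93)/(18337 - 1*(-3110)) = (2*(1*(-15))*(-99 + 1*(-15)))/(-31214) + (1 - 1/72*93)/(18337 - 1*(-3110)) = (2*(-15)*(-99 - 15))*(-1/31214) + (1 - 31/24)/(18337 + 3110) = (2*(-15)*(-114))*(-1/31214) - 7/24/21447 = 3420*(-1/31214) - 7/24*1/21447 = -1710/15607 - 7/514728 = -880294129/8033359896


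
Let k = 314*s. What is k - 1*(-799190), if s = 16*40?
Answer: 1000150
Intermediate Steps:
s = 640
k = 200960 (k = 314*640 = 200960)
k - 1*(-799190) = 200960 - 1*(-799190) = 200960 + 799190 = 1000150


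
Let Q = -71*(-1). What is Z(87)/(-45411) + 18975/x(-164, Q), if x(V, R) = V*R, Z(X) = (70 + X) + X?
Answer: -864514861/528765684 ≈ -1.6350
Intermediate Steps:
Z(X) = 70 + 2*X
Q = 71
x(V, R) = R*V
Z(87)/(-45411) + 18975/x(-164, Q) = (70 + 2*87)/(-45411) + 18975/((71*(-164))) = (70 + 174)*(-1/45411) + 18975/(-11644) = 244*(-1/45411) + 18975*(-1/11644) = -244/45411 - 18975/11644 = -864514861/528765684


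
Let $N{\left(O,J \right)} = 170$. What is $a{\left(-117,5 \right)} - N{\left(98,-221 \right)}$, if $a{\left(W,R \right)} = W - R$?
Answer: $-292$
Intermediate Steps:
$a{\left(-117,5 \right)} - N{\left(98,-221 \right)} = \left(-117 - 5\right) - 170 = -122 - 170 = -292$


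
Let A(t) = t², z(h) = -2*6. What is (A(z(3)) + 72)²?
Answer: 46656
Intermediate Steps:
z(h) = -12
(A(z(3)) + 72)² = ((-12)² + 72)² = (144 + 72)² = 216² = 46656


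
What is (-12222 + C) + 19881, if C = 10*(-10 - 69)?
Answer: 6869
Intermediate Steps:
C = -790 (C = 10*(-79) = -790)
(-12222 + C) + 19881 = (-12222 - 790) + 19881 = -13012 + 19881 = 6869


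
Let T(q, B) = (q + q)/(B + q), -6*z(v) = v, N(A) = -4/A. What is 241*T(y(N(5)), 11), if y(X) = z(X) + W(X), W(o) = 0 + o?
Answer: -964/31 ≈ -31.097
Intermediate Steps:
z(v) = -v/6
W(o) = o
y(X) = 5*X/6 (y(X) = -X/6 + X = 5*X/6)
T(q, B) = 2*q/(B + q) (T(q, B) = (2*q)/(B + q) = 2*q/(B + q))
241*T(y(N(5)), 11) = 241*(2*(5*(-4/5)/6)/(11 + 5*(-4/5)/6)) = 241*(2*(5*(-4*1/5)/6)/(11 + 5*(-4*1/5)/6)) = 241*(2*((5/6)*(-4/5))/(11 + (5/6)*(-4/5))) = 241*(2*(-2/3)/(11 - 2/3)) = 241*(2*(-2/3)/(31/3)) = 241*(2*(-2/3)*(3/31)) = 241*(-4/31) = -964/31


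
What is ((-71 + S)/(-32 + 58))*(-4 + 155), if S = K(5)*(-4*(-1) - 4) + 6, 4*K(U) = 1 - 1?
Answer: -755/2 ≈ -377.50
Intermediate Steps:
K(U) = 0 (K(U) = (1 - 1)/4 = (¼)*0 = 0)
S = 6 (S = 0*(-4*(-1) - 4) + 6 = 0*(4 - 4) + 6 = 0*0 + 6 = 0 + 6 = 6)
((-71 + S)/(-32 + 58))*(-4 + 155) = ((-71 + 6)/(-32 + 58))*(-4 + 155) = -65/26*151 = -65*1/26*151 = -5/2*151 = -755/2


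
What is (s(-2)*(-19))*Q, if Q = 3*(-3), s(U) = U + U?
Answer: -684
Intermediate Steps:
s(U) = 2*U
Q = -9
(s(-2)*(-19))*Q = ((2*(-2))*(-19))*(-9) = -4*(-19)*(-9) = 76*(-9) = -684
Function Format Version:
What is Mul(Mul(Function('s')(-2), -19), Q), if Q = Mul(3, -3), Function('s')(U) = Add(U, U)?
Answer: -684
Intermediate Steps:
Function('s')(U) = Mul(2, U)
Q = -9
Mul(Mul(Function('s')(-2), -19), Q) = Mul(Mul(Mul(2, -2), -19), -9) = Mul(Mul(-4, -19), -9) = Mul(76, -9) = -684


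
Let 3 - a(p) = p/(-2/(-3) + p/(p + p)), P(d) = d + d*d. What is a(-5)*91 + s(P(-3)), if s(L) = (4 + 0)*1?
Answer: 667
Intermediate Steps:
P(d) = d + d**2
a(p) = 3 - 6*p/7 (a(p) = 3 - p/(-2/(-3) + p/(p + p)) = 3 - p/(-2*(-1/3) + p/((2*p))) = 3 - p/(2/3 + p*(1/(2*p))) = 3 - p/(2/3 + 1/2) = 3 - p/7/6 = 3 - p*6/7 = 3 - 6*p/7)
s(L) = 4 (s(L) = 4*1 = 4)
a(-5)*91 + s(P(-3)) = (3 - 6/7*(-5))*91 + 4 = (3 + 30/7)*91 + 4 = (51/7)*91 + 4 = 663 + 4 = 667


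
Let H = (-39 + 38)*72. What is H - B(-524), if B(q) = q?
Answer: 452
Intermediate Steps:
H = -72 (H = -1*72 = -72)
H - B(-524) = -72 - 1*(-524) = -72 + 524 = 452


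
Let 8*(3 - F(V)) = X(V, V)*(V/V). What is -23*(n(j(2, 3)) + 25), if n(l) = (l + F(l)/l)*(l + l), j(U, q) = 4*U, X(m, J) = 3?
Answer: -14559/4 ≈ -3639.8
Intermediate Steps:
F(V) = 21/8 (F(V) = 3 - 3*V/V/8 = 3 - 3/8 = 21/8)
n(l) = 2*l*(l + 21/(8*l)) (n(l) = (l + 21/(8*l))*(l + l) = (l + 21/(8*l))*(2*l) = 2*l*(l + 21/(8*l)))
-23*(n(j(2, 3)) + 25) = -23*((21/4 + 2*(4*2)**2) + 25) = -23*((21/4 + 2*8**2) + 25) = -23*((21/4 + 2*64) + 25) = -23*((21/4 + 128) + 25) = -23*(533/4 + 25) = -23*633/4 = -14559/4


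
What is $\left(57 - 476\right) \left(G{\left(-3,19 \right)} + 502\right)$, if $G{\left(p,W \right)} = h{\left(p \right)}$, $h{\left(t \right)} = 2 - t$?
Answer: $-212433$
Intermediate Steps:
$G{\left(p,W \right)} = 2 - p$
$\left(57 - 476\right) \left(G{\left(-3,19 \right)} + 502\right) = \left(57 - 476\right) \left(\left(2 - -3\right) + 502\right) = - 419 \left(\left(2 + 3\right) + 502\right) = - 419 \left(5 + 502\right) = \left(-419\right) 507 = -212433$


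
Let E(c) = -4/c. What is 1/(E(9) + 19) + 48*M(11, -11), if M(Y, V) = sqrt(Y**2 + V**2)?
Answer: 9/167 + 528*sqrt(2) ≈ 746.76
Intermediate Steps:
M(Y, V) = sqrt(V**2 + Y**2)
1/(E(9) + 19) + 48*M(11, -11) = 1/(-4/9 + 19) + 48*sqrt((-11)**2 + 11**2) = 1/(-4*1/9 + 19) + 48*sqrt(121 + 121) = 1/(-4/9 + 19) + 48*sqrt(242) = 1/(167/9) + 48*(11*sqrt(2)) = 9/167 + 528*sqrt(2)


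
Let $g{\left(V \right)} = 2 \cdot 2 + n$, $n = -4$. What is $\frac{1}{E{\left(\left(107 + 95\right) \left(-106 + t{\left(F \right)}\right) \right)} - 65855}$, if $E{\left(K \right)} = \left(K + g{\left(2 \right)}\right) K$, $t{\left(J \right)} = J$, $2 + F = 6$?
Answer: $\frac{1}{424458961} \approx 2.3559 \cdot 10^{-9}$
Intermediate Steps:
$F = 4$ ($F = -2 + 6 = 4$)
$g{\left(V \right)} = 0$ ($g{\left(V \right)} = 2 \cdot 2 - 4 = 4 - 4 = 0$)
$E{\left(K \right)} = K^{2}$ ($E{\left(K \right)} = \left(K + 0\right) K = K K = K^{2}$)
$\frac{1}{E{\left(\left(107 + 95\right) \left(-106 + t{\left(F \right)}\right) \right)} - 65855} = \frac{1}{\left(\left(107 + 95\right) \left(-106 + 4\right)\right)^{2} - 65855} = \frac{1}{\left(202 \left(-102\right)\right)^{2} - 65855} = \frac{1}{\left(-20604\right)^{2} - 65855} = \frac{1}{424524816 - 65855} = \frac{1}{424458961}$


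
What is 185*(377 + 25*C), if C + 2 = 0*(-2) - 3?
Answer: 46620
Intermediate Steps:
C = -5 (C = -2 + (0*(-2) - 3) = -2 + (0 - 3) = -2 - 3 = -5)
185*(377 + 25*C) = 185*(377 + 25*(-5)) = 185*(377 - 125) = 185*252 = 46620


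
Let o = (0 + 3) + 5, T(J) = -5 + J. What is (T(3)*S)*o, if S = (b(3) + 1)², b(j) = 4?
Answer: -400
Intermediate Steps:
o = 8 (o = 3 + 5 = 8)
S = 25 (S = (4 + 1)² = 5² = 25)
(T(3)*S)*o = ((-5 + 3)*25)*8 = -2*25*8 = -50*8 = -400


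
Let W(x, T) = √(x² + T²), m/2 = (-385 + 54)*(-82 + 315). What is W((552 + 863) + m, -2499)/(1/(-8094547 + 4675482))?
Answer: -167534185*√9730762 ≈ -5.2261e+11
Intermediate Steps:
m = -154246 (m = 2*((-385 + 54)*(-82 + 315)) = 2*(-331*233) = 2*(-77123) = -154246)
W(x, T) = √(T² + x²)
W((552 + 863) + m, -2499)/(1/(-8094547 + 4675482)) = √((-2499)² + ((552 + 863) - 154246)²)/(1/(-8094547 + 4675482)) = √(6245001 + (1415 - 154246)²)/(1/(-3419065)) = √(6245001 + (-152831)²)/(-1/3419065) = √(6245001 + 23357314561)*(-3419065) = √23363559562*(-3419065) = (49*√9730762)*(-3419065) = -167534185*√9730762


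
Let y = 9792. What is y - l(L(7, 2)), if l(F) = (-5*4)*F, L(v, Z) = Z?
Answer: 9832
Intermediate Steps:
l(F) = -20*F
y - l(L(7, 2)) = 9792 - (-20)*2 = 9792 - 1*(-40) = 9792 + 40 = 9832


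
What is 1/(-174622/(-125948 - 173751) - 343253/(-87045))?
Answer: 26087299455/118072552837 ≈ 0.22094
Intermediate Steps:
1/(-174622/(-125948 - 173751) - 343253/(-87045)) = 1/(-174622/(-299699) - 343253*(-1/87045)) = 1/(-174622*(-1/299699) + 343253/87045) = 1/(174622/299699 + 343253/87045) = 1/(118072552837/26087299455) = 26087299455/118072552837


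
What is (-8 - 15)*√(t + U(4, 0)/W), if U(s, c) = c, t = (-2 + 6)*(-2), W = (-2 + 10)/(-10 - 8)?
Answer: -46*I*√2 ≈ -65.054*I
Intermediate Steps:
W = -4/9 (W = 8/(-18) = 8*(-1/18) = -4/9 ≈ -0.44444)
t = -8 (t = 4*(-2) = -8)
(-8 - 15)*√(t + U(4, 0)/W) = (-8 - 15)*√(-8 + 0/(-4/9)) = -23*√(-8 + 0*(-9/4)) = -23*√(-8 + 0) = -46*I*√2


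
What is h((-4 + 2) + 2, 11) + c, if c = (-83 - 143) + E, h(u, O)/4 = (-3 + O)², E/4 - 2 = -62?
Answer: -210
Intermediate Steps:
E = -240 (E = 8 + 4*(-62) = 8 - 248 = -240)
h(u, O) = 4*(-3 + O)²
c = -466 (c = (-83 - 143) - 240 = -226 - 240 = -466)
h((-4 + 2) + 2, 11) + c = 4*(-3 + 11)² - 466 = 4*8² - 466 = 4*64 - 466 = 256 - 466 = -210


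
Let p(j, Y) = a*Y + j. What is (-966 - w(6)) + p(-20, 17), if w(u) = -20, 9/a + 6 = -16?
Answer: -21405/22 ≈ -972.95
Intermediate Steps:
a = -9/22 (a = 9/(-6 - 16) = 9/(-22) = 9*(-1/22) = -9/22 ≈ -0.40909)
p(j, Y) = j - 9*Y/22 (p(j, Y) = -9*Y/22 + j = j - 9*Y/22)
(-966 - w(6)) + p(-20, 17) = (-966 - 1*(-20)) + (-20 - 9/22*17) = (-966 + 20) + (-20 - 153/22) = -946 - 593/22 = -21405/22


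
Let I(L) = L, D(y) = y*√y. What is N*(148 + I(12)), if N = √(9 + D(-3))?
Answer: 160*√(9 - 3*I*√3) ≈ 498.22 - 133.5*I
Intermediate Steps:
D(y) = y^(3/2)
N = √(9 - 3*I*√3) (N = √(9 + (-3)^(3/2)) = √(9 - 3*I*√3) ≈ 3.1139 - 0.83436*I)
N*(148 + I(12)) = √(9 - 3*I*√3)*(148 + 12) = √(9 - 3*I*√3)*160 = 160*√(9 - 3*I*√3)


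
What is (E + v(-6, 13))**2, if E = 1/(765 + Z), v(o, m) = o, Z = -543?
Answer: 1771561/49284 ≈ 35.946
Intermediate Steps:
E = 1/222 (E = 1/(765 - 543) = 1/222 ≈ 0.0045045)
(E + v(-6, 13))**2 = (1/222 - 6)**2 = (-1331/222)**2 = 1771561/49284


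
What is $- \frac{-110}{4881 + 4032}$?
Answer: $\frac{110}{8913} \approx 0.012342$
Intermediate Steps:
$- \frac{-110}{4881 + 4032} = - \frac{-110}{8913} = \left(-1\right) \left(- \frac{110}{8913}\right) = \frac{110}{8913}$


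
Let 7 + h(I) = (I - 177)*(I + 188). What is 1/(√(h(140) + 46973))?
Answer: √430/3870 ≈ 0.0053583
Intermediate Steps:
h(I) = -7 + (-177 + I)*(188 + I) (h(I) = -7 + (I - 177)*(I + 188) = -7 + (-177 + I)*(188 + I))
1/(√(h(140) + 46973)) = 1/(√((-33283 + 140² + 11*140) + 46973)) = 1/(√((-33283 + 19600 + 1540) + 46973)) = 1/(√(-12143 + 46973)) = 1/(√34830) = 1/(9*√430) = √430/3870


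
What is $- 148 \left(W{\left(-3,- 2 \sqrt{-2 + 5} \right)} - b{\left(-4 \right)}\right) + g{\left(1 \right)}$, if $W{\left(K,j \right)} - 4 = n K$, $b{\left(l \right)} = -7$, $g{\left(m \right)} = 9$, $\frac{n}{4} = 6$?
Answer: $9037$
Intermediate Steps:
$n = 24$ ($n = 4 \cdot 6 = 24$)
$W{\left(K,j \right)} = 4 + 24 K$
$- 148 \left(W{\left(-3,- 2 \sqrt{-2 + 5} \right)} - b{\left(-4 \right)}\right) + g{\left(1 \right)} = - 148 \left(\left(4 + 24 \left(-3\right)\right) - -7\right) + 9 = - 148 \left(\left(4 - 72\right) + 7\right) + 9 = - 148 \left(-68 + 7\right) + 9 = \left(-148\right) \left(-61\right) + 9 = 9028 + 9 = 9037$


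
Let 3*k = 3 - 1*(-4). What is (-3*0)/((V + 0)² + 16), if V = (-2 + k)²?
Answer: 0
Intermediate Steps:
k = 7/3 (k = (3 - 1*(-4))/3 = (3 + 4)/3 = (⅓)*7 = 7/3 ≈ 2.3333)
V = ⅑ (V = (-2 + 7/3)² = (⅓)² = ⅑ ≈ 0.11111)
(-3*0)/((V + 0)² + 16) = (-3*0)/((⅑ + 0)² + 16) = 0/((⅑)² + 16) = 0/(1/81 + 16) = 0/(1297/81) = (81/1297)*0 = 0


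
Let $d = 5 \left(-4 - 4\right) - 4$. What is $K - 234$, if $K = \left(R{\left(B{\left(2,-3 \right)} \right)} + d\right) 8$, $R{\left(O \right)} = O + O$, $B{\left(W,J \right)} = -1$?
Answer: $-602$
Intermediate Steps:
$d = -44$ ($d = 5 \left(-8\right) - 4 = -40 - 4 = -44$)
$R{\left(O \right)} = 2 O$
$K = -368$ ($K = \left(2 \left(-1\right) - 44\right) 8 = \left(-2 - 44\right) 8 = \left(-46\right) 8 = -368$)
$K - 234 = -368 - 234 = -602$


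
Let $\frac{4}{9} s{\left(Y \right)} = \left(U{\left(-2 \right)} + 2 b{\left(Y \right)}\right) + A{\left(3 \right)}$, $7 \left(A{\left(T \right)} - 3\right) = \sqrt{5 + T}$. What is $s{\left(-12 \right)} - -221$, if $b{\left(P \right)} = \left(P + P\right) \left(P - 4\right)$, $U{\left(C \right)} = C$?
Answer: $\frac{7805}{4} + \frac{9 \sqrt{2}}{14} \approx 1952.2$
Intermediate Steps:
$A{\left(T \right)} = 3 + \frac{\sqrt{5 + T}}{7}$
$b{\left(P \right)} = 2 P \left(-4 + P\right)$
$s{\left(Y \right)} = \frac{9}{4} + \frac{9 \sqrt{2}}{14} + 9 Y \left(-4 + Y\right)$ ($s{\left(Y \right)} = \frac{9 \left(\left(-2 + 2 \cdot 2 Y \left(-4 + Y\right)\right) + \left(3 + \frac{\sqrt{5 + 3}}{7}\right)\right)}{4} = \frac{9 \left(\left(-2 + 4 Y \left(-4 + Y\right)\right) + \left(3 + \frac{\sqrt{8}}{7}\right)\right)}{4} = \frac{9 \left(\left(-2 + 4 Y \left(-4 + Y\right)\right) + \left(3 + \frac{2 \sqrt{2}}{7}\right)\right)}{4} = \frac{9 \left(1 + \frac{2 \sqrt{2}}{7} + 4 Y \left(-4 + Y\right)\right)}{4} = \frac{9}{4} + \frac{9 \sqrt{2}}{14} + 9 Y \left(-4 + Y\right)$)
$s{\left(-12 \right)} - -221 = \left(\frac{9}{4} + \frac{9 \sqrt{2}}{14} + 9 \left(-12\right) \left(-4 - 12\right)\right) - -221 = \left(\frac{9}{4} + \frac{9 \sqrt{2}}{14} + 9 \left(-12\right) \left(-16\right)\right) + 221 = \left(\frac{9}{4} + \frac{9 \sqrt{2}}{14} + 1728\right) + 221 = \left(\frac{6921}{4} + \frac{9 \sqrt{2}}{14}\right) + 221 = \frac{7805}{4} + \frac{9 \sqrt{2}}{14}$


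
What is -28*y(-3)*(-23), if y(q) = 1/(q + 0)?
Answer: -644/3 ≈ -214.67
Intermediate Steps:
y(q) = 1/q
-28*y(-3)*(-23) = -28/(-3)*(-23) = -28*(-⅓)*(-23) = -(-28)*(-23)/3 = -1*644/3 = -644/3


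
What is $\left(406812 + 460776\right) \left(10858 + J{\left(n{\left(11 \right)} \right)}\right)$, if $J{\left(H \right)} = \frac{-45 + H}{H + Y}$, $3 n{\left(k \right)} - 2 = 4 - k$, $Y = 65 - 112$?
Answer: $\frac{687740477952}{73} \approx 9.4211 \cdot 10^{9}$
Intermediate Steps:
$Y = -47$ ($Y = 65 - 112 = -47$)
$n{\left(k \right)} = 2 - \frac{k}{3}$ ($n{\left(k \right)} = \frac{2}{3} + \frac{4 - k}{3} = \frac{2}{3} - \left(- \frac{4}{3} + \frac{k}{3}\right) = 2 - \frac{k}{3}$)
$J{\left(H \right)} = \frac{-45 + H}{-47 + H}$ ($J{\left(H \right)} = \frac{-45 + H}{H - 47} = \frac{-45 + H}{-47 + H}$)
$\left(406812 + 460776\right) \left(10858 + J{\left(n{\left(11 \right)} \right)}\right) = \left(406812 + 460776\right) \left(10858 + \frac{-45 + \left(2 - \frac{11}{3}\right)}{-47 + \left(2 - \frac{11}{3}\right)}\right) = 867588 \left(10858 + \frac{-45 + \left(2 - \frac{11}{3}\right)}{-47 + \left(2 - \frac{11}{3}\right)}\right) = 867588 \left(10858 + \frac{-45 - \frac{5}{3}}{-47 - \frac{5}{3}}\right) = 867588 \left(10858 + \frac{1}{- \frac{146}{3}} \left(- \frac{140}{3}\right)\right) = 867588 \left(10858 - - \frac{70}{73}\right) = 867588 \left(10858 + \frac{70}{73}\right) = 867588 \cdot \frac{792704}{73} = \frac{687740477952}{73}$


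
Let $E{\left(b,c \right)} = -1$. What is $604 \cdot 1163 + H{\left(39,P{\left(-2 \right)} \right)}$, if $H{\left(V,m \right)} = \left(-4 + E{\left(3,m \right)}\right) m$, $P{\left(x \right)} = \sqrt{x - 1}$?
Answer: $702452 - 5 i \sqrt{3} \approx 7.0245 \cdot 10^{5} - 8.6602 i$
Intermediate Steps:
$P{\left(x \right)} = \sqrt{-1 + x}$
$H{\left(V,m \right)} = - 5 m$ ($H{\left(V,m \right)} = \left(-4 - 1\right) m = - 5 m$)
$604 \cdot 1163 + H{\left(39,P{\left(-2 \right)} \right)} = 604 \cdot 1163 - 5 \sqrt{-1 - 2} = 702452 - 5 \sqrt{-3} = 702452 - 5 i \sqrt{3}$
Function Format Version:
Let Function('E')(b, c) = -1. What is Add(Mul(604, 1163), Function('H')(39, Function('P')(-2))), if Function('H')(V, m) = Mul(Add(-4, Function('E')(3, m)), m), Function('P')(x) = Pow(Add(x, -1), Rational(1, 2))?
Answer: Add(702452, Mul(-5, I, Pow(3, Rational(1, 2)))) ≈ Add(7.0245e+5, Mul(-8.6602, I))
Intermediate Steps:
Function('P')(x) = Pow(Add(-1, x), Rational(1, 2))
Function('H')(V, m) = Mul(-5, m) (Function('H')(V, m) = Mul(Add(-4, -1), m) = Mul(-5, m))
Add(Mul(604, 1163), Function('H')(39, Function('P')(-2))) = Add(Mul(604, 1163), Mul(-5, Pow(Add(-1, -2), Rational(1, 2)))) = Add(702452, Mul(-5, Pow(-3, Rational(1, 2)))) = Add(702452, Mul(-5, Mul(I, Pow(3, Rational(1, 2))))) = Add(702452, Mul(-5, I, Pow(3, Rational(1, 2))))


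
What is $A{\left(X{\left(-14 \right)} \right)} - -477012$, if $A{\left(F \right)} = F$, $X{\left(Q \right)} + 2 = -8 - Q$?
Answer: $477016$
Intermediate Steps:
$X{\left(Q \right)} = -10 - Q$ ($X{\left(Q \right)} = -2 - \left(8 + Q\right) = -10 - Q$)
$A{\left(X{\left(-14 \right)} \right)} - -477012 = \left(-10 - -14\right) - -477012 = \left(-10 + 14\right) + 477012 = 4 + 477012 = 477016$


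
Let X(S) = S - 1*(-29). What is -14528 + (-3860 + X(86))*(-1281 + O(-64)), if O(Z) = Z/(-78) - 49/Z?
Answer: 11923084777/2496 ≈ 4.7769e+6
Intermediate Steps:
X(S) = 29 + S (X(S) = S + 29 = 29 + S)
O(Z) = -49/Z - Z/78 (O(Z) = Z*(-1/78) - 49/Z = -Z/78 - 49/Z = -49/Z - Z/78)
-14528 + (-3860 + X(86))*(-1281 + O(-64)) = -14528 + (-3860 + (29 + 86))*(-1281 + (-49/(-64) - 1/78*(-64))) = -14528 + (-3860 + 115)*(-1281 + (-49*(-1/64) + 32/39)) = -14528 - 3745*(-1281 + (49/64 + 32/39)) = -14528 - 3745*(-1281 + 3959/2496) = -14528 - 3745*(-3193417/2496) = -14528 + 11959346665/2496 = 11923084777/2496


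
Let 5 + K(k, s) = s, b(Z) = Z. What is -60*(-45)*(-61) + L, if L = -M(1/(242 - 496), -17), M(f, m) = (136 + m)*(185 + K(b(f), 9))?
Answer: -187191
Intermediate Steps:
K(k, s) = -5 + s
M(f, m) = 25704 + 189*m (M(f, m) = (136 + m)*(185 + (-5 + 9)) = (136 + m)*(185 + 4) = (136 + m)*189 = 25704 + 189*m)
L = -22491 (L = -(25704 + 189*(-17)) = -(25704 - 3213) = -1*22491 = -22491)
-60*(-45)*(-61) + L = -60*(-45)*(-61) - 22491 = 2700*(-61) - 22491 = -164700 - 22491 = -187191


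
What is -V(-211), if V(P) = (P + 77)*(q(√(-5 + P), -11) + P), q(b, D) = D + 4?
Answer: -29212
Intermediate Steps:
q(b, D) = 4 + D
V(P) = (-7 + P)*(77 + P) (V(P) = (P + 77)*((4 - 11) + P) = (77 + P)*(-7 + P) = (-7 + P)*(77 + P))
-V(-211) = -(-539 + (-211)² + 70*(-211)) = -(-539 + 44521 - 14770) = -1*29212 = -29212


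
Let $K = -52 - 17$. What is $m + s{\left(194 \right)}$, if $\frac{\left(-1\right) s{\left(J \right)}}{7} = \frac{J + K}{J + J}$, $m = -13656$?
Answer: $- \frac{5299403}{388} \approx -13658.0$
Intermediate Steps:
$K = -69$
$s{\left(J \right)} = - \frac{7 \left(-69 + J\right)}{2 J}$ ($s{\left(J \right)} = - 7 \frac{J - 69}{J + J} = - 7 \frac{-69 + J}{2 J} = - \frac{7 \left(-69 + J\right)}{2 J}$)
$m + s{\left(194 \right)} = -13656 + \frac{7 \left(69 - 194\right)}{2 \cdot 194} = -13656 + \frac{7}{2} \cdot \frac{1}{194} \left(69 - 194\right) = -13656 + \frac{7}{2} \cdot \frac{1}{194} \left(-125\right) = -13656 - \frac{875}{388} = - \frac{5299403}{388}$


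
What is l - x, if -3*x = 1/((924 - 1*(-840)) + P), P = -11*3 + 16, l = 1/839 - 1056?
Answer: -4643436064/4397199 ≈ -1056.0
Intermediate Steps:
l = -885983/839 (l = 1/839 - 1056 = -885983/839 ≈ -1056.0)
P = -17 (P = -33 + 16 = -17)
x = -1/5241 (x = -1/(3*((924 - 1*(-840)) - 17)) = -1/(3*((924 + 840) - 17)) = -1/(3*(1764 - 17)) = -1/3/1747 = -1/3*1/1747 = -1/5241 ≈ -0.00019080)
l - x = -885983/839 - 1*(-1/5241) = -885983/839 + 1/5241 = -4643436064/4397199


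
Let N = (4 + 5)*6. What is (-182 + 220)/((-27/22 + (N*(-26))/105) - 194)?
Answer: -29260/160621 ≈ -0.18217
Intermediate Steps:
N = 54 (N = 9*6 = 54)
(-182 + 220)/((-27/22 + (N*(-26))/105) - 194) = (-182 + 220)/((-27/22 + (54*(-26))/105) - 194) = 38/((-27*1/22 - 1404*1/105) - 194) = 38/((-27/22 - 468/35) - 194) = 38/(-11241/770 - 194) = 38/(-160621/770) = 38*(-770/160621) = -29260/160621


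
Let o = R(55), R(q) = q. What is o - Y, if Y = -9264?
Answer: 9319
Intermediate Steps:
o = 55
o - Y = 55 - 1*(-9264) = 55 + 9264 = 9319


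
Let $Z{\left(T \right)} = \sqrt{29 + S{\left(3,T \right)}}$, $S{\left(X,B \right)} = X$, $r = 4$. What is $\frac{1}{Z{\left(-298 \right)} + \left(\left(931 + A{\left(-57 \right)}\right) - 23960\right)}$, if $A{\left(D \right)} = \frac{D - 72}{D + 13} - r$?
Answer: $- \frac{44586212}{1026823440377} - \frac{7744 \sqrt{2}}{1026823440377} \approx -4.3432 \cdot 10^{-5}$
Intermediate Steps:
$Z{\left(T \right)} = 4 \sqrt{2}$ ($Z{\left(T \right)} = \sqrt{29 + 3} = \sqrt{32} = 4 \sqrt{2}$)
$A{\left(D \right)} = -4 + \frac{-72 + D}{13 + D}$ ($A{\left(D \right)} = \frac{D - 72}{D + 13} - 4 = \frac{-72 + D}{13 + D} - 4 = -4 + \frac{-72 + D}{13 + D}$)
$\frac{1}{Z{\left(-298 \right)} + \left(\left(931 + A{\left(-57 \right)}\right) - 23960\right)} = \frac{1}{4 \sqrt{2} - \left(23029 - \frac{-124 - -171}{13 - 57}\right)} = \frac{1}{4 \sqrt{2} - \left(23029 - \frac{-124 + 171}{-44}\right)} = \frac{1}{4 \sqrt{2} + \left(\left(931 - \frac{47}{44}\right) - 23960\right)} = \frac{1}{4 \sqrt{2} + \left(\frac{40917}{44} - 23960\right)} = \frac{1}{4 \sqrt{2} - \frac{1013323}{44}} = \frac{1}{- \frac{1013323}{44} + 4 \sqrt{2}}$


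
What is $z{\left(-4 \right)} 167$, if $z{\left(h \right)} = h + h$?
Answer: $-1336$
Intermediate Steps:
$z{\left(h \right)} = 2 h$
$z{\left(-4 \right)} 167 = 2 \left(-4\right) 167 = \left(-8\right) 167 = -1336$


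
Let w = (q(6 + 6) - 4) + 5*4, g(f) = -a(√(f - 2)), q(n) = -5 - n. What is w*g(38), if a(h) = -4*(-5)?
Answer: 20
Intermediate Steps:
a(h) = 20
g(f) = -20 (g(f) = -1*20 = -20)
w = -1 (w = ((-5 - (6 + 6)) - 4) + 5*4 = ((-5 - 1*12) - 4) + 20 = ((-5 - 12) - 4) + 20 = (-17 - 4) + 20 = -21 + 20 = -1)
w*g(38) = -1*(-20) = 20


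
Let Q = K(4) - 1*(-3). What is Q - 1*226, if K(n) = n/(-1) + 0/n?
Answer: -227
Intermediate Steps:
K(n) = -n (K(n) = n*(-1) + 0 = -n + 0 = -n)
Q = -1 (Q = -1*4 - 1*(-3) = -4 + 3 = -1)
Q - 1*226 = -1 - 1*226 = -1 - 226 = -227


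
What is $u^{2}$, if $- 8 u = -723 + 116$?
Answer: $\frac{368449}{64} \approx 5757.0$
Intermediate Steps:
$u = \frac{607}{8}$ ($u = - \frac{-723 + 116}{8} = \left(- \frac{1}{8}\right) \left(-607\right) = \frac{607}{8} \approx 75.875$)
$u^{2} = \left(\frac{607}{8}\right)^{2} = \frac{368449}{64}$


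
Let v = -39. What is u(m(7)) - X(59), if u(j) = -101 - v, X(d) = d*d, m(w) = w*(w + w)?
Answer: -3543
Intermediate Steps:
m(w) = 2*w² (m(w) = w*(2*w) = 2*w²)
X(d) = d²
u(j) = -62 (u(j) = -101 - 1*(-39) = -101 + 39 = -62)
u(m(7)) - X(59) = -62 - 1*59² = -62 - 1*3481 = -62 - 3481 = -3543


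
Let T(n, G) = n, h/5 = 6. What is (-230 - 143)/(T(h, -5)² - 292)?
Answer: -373/608 ≈ -0.61349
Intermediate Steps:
h = 30 (h = 5*6 = 30)
(-230 - 143)/(T(h, -5)² - 292) = (-230 - 143)/(30² - 292) = -373/(900 - 292) = -373/608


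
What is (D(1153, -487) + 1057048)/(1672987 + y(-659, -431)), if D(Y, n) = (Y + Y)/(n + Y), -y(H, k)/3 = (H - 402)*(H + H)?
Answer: -351998137/839894931 ≈ -0.41910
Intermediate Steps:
y(H, k) = -6*H*(-402 + H) (y(H, k) = -3*(H - 402)*(H + H) = -3*(-402 + H)*2*H = -6*H*(-402 + H))
D(Y, n) = 2*Y/(Y + n) (D(Y, n) = (2*Y)/(Y + n) = 2*Y/(Y + n))
(D(1153, -487) + 1057048)/(1672987 + y(-659, -431)) = (2*1153/(1153 - 487) + 1057048)/(1672987 + 6*(-659)*(402 - 1*(-659))) = (2*1153/666 + 1057048)/(1672987 + 6*(-659)*(402 + 659)) = (2*1153*(1/666) + 1057048)/(1672987 + 6*(-659)*1061) = (1153/333 + 1057048)/(1672987 - 4195194) = (351998137/333)/(-2522207) = (351998137/333)*(-1/2522207) = -351998137/839894931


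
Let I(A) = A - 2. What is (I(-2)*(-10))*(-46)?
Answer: -1840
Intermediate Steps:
I(A) = -2 + A
(I(-2)*(-10))*(-46) = ((-2 - 2)*(-10))*(-46) = -4*(-10)*(-46) = 40*(-46) = -1840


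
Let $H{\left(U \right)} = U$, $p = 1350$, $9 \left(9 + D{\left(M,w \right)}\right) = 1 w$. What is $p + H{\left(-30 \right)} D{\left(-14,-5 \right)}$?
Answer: $\frac{4910}{3} \approx 1636.7$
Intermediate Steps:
$D{\left(M,w \right)} = -9 + \frac{w}{9}$ ($D{\left(M,w \right)} = -9 + \frac{1 w}{9} = -9 + \frac{w}{9}$)
$p + H{\left(-30 \right)} D{\left(-14,-5 \right)} = 1350 - 30 \left(-9 + \frac{1}{9} \left(-5\right)\right) = 1350 - 30 \left(-9 - \frac{5}{9}\right) = 1350 - - \frac{860}{3} = 1350 + \frac{860}{3} = \frac{4910}{3}$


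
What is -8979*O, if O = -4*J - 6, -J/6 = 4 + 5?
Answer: -1885590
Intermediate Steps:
J = -54 (J = -6*(4 + 5) = -6*9 = -54)
O = 210 (O = -4*(-54) - 6 = 216 - 6 = 210)
-8979*O = -8979*210 = -1885590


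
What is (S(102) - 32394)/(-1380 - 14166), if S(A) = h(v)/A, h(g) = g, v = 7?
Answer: 3304181/1585692 ≈ 2.0837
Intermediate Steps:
S(A) = 7/A
(S(102) - 32394)/(-1380 - 14166) = (7/102 - 32394)/(-1380 - 14166) = (7*(1/102) - 32394)/(-15546) = (7/102 - 32394)*(-1/15546) = -3304181/102*(-1/15546) = 3304181/1585692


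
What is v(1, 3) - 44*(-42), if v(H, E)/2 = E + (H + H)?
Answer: 1858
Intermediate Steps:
v(H, E) = 2*E + 4*H (v(H, E) = 2*(E + (H + H)) = 2*(E + 2*H) = 2*E + 4*H)
v(1, 3) - 44*(-42) = (2*3 + 4*1) - 44*(-42) = (6 + 4) + 1848 = 10 + 1848 = 1858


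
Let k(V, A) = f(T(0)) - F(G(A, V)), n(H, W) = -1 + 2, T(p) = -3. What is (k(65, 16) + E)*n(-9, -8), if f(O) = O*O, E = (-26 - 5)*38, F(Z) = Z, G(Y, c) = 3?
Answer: -1172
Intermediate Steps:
E = -1178 (E = -31*38 = -1178)
n(H, W) = 1
f(O) = O²
k(V, A) = 6 (k(V, A) = (-3)² - 1*3 = 9 - 3 = 6)
(k(65, 16) + E)*n(-9, -8) = (6 - 1178)*1 = -1172*1 = -1172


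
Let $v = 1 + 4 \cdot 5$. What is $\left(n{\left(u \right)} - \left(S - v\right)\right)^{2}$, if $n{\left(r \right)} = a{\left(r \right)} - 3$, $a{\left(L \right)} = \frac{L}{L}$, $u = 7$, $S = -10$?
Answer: $841$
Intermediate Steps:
$a{\left(L \right)} = 1$
$n{\left(r \right)} = -2$ ($n{\left(r \right)} = 1 - 3 = -2$)
$v = 21$ ($v = 1 + 20 = 21$)
$\left(n{\left(u \right)} - \left(S - v\right)\right)^{2} = \left(-2 + \left(21 - -10\right)\right)^{2} = \left(-2 + \left(21 + 10\right)\right)^{2} = \left(-2 + 31\right)^{2} = 29^{2} = 841$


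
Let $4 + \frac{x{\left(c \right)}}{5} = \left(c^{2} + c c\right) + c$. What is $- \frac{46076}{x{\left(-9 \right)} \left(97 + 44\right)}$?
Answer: $- \frac{46076}{105045} \approx -0.43863$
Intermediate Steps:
$x{\left(c \right)} = -20 + 5 c + 10 c^{2}$ ($x{\left(c \right)} = -20 + 5 \left(\left(c^{2} + c c\right) + c\right) = -20 + 5 \left(\left(c^{2} + c^{2}\right) + c\right) = -20 + 5 \left(2 c^{2} + c\right) = -20 + 5 \left(c + 2 c^{2}\right) = -20 + \left(5 c + 10 c^{2}\right) = -20 + 5 c + 10 c^{2}$)
$- \frac{46076}{x{\left(-9 \right)} \left(97 + 44\right)} = - \frac{46076}{\left(-20 + 5 \left(-9\right) + 10 \left(-9\right)^{2}\right) \left(97 + 44\right)} = - \frac{46076}{\left(-20 - 45 + 10 \cdot 81\right) 141} = - \frac{46076}{\left(-20 - 45 + 810\right) 141} = - \frac{46076}{745 \cdot 141} = - \frac{46076}{105045}$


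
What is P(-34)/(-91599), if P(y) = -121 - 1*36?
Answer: 157/91599 ≈ 0.0017140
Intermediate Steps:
P(y) = -157 (P(y) = -121 - 36 = -157)
P(-34)/(-91599) = -157/(-91599) = -157*(-1/91599) = 157/91599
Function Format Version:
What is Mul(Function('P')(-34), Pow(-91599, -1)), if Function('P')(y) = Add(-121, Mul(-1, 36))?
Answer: Rational(157, 91599) ≈ 0.0017140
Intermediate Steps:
Function('P')(y) = -157 (Function('P')(y) = Add(-121, -36) = -157)
Mul(Function('P')(-34), Pow(-91599, -1)) = Mul(-157, Pow(-91599, -1)) = Mul(-157, Rational(-1, 91599)) = Rational(157, 91599)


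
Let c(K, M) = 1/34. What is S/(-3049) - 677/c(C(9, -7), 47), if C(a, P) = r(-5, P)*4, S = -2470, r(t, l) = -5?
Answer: -70179412/3049 ≈ -23017.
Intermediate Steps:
C(a, P) = -20 (C(a, P) = -5*4 = -20)
c(K, M) = 1/34
S/(-3049) - 677/c(C(9, -7), 47) = -2470/(-3049) - 677/1/34 = -2470*(-1/3049) - 677*34 = 2470/3049 - 23018 = -70179412/3049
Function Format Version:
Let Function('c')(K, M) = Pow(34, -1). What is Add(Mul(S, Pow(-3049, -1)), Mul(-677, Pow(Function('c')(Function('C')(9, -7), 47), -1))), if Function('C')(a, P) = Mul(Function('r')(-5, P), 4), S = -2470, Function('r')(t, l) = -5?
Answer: Rational(-70179412, 3049) ≈ -23017.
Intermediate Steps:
Function('C')(a, P) = -20 (Function('C')(a, P) = Mul(-5, 4) = -20)
Function('c')(K, M) = Rational(1, 34)
Add(Mul(S, Pow(-3049, -1)), Mul(-677, Pow(Function('c')(Function('C')(9, -7), 47), -1))) = Add(Mul(-2470, Pow(-3049, -1)), Mul(-677, Pow(Rational(1, 34), -1))) = Add(Mul(-2470, Rational(-1, 3049)), Mul(-677, 34)) = Add(Rational(2470, 3049), -23018) = Rational(-70179412, 3049)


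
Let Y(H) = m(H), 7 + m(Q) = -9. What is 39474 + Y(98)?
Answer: 39458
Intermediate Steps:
m(Q) = -16 (m(Q) = -7 - 9 = -16)
Y(H) = -16
39474 + Y(98) = 39474 - 16 = 39458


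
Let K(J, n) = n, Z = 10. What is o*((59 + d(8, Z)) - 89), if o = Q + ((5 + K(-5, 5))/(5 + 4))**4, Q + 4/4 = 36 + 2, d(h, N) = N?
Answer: -5055140/6561 ≈ -770.48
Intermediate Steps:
Q = 37 (Q = -1 + (36 + 2) = -1 + 38 = 37)
o = 252757/6561 (o = 37 + ((5 + 5)/(5 + 4))**4 = 37 + (10/9)**4 = 37 + 10000/6561 = 252757/6561 ≈ 38.524)
o*((59 + d(8, Z)) - 89) = 252757*((59 + 10) - 89)/6561 = 252757*(69 - 89)/6561 = (252757/6561)*(-20) = -5055140/6561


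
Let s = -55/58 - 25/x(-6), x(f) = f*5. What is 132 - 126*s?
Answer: 4248/29 ≈ 146.48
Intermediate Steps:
x(f) = 5*f
s = -10/87 (s = -55/58 - 25/(5*(-6)) = -55*1/58 - 25/(-30) = -55/58 - 25*(-1/30) = -55/58 + ⅚ = -10/87 ≈ -0.11494)
132 - 126*s = 132 - 126*(-10/87) = 132 + 420/29 = 4248/29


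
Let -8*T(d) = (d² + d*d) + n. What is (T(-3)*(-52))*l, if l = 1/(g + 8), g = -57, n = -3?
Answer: -195/98 ≈ -1.9898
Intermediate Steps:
l = -1/49 (l = 1/(-57 + 8) = 1/(-49) = -1/49 ≈ -0.020408)
T(d) = 3/8 - d²/4 (T(d) = -((d² + d*d) - 3)/8 = -((d² + d²) - 3)/8 = -(2*d² - 3)/8 = -(-3 + 2*d²)/8 = 3/8 - d²/4)
(T(-3)*(-52))*l = ((3/8 - ¼*(-3)²)*(-52))*(-1/49) = ((3/8 - ¼*9)*(-52))*(-1/49) = ((3/8 - 9/4)*(-52))*(-1/49) = -15/8*(-52)*(-1/49) = (195/2)*(-1/49) = -195/98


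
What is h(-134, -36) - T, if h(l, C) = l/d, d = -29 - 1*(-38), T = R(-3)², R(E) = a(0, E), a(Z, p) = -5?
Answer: -359/9 ≈ -39.889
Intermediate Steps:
R(E) = -5
T = 25 (T = (-5)² = 25)
d = 9 (d = -29 + 38 = 9)
h(l, C) = l/9
h(-134, -36) - T = (⅑)*(-134) - 1*25 = -134/9 - 25 = -359/9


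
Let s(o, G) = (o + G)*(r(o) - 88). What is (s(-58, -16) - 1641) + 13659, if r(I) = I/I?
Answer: 18456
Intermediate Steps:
r(I) = 1
s(o, G) = -87*G - 87*o (s(o, G) = (o + G)*(1 - 88) = (G + o)*(-87) = -87*G - 87*o)
(s(-58, -16) - 1641) + 13659 = ((-87*(-16) - 87*(-58)) - 1641) + 13659 = ((1392 + 5046) - 1641) + 13659 = (6438 - 1641) + 13659 = 4797 + 13659 = 18456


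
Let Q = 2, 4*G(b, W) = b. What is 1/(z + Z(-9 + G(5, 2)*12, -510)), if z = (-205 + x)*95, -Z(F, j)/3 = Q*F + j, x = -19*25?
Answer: -1/63106 ≈ -1.5846e-5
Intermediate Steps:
x = -475
G(b, W) = b/4
Z(F, j) = -6*F - 3*j (Z(F, j) = -3*(2*F + j) = -3*(j + 2*F) = -6*F - 3*j)
z = -64600 (z = (-205 - 475)*95 = -680*95 = -64600)
1/(z + Z(-9 + G(5, 2)*12, -510)) = 1/(-64600 + (-6*(-9 + ((¼)*5)*12) - 3*(-510))) = 1/(-64600 + (-6*(-9 + (5/4)*12) + 1530)) = 1/(-64600 + (-6*(-9 + 15) + 1530)) = 1/(-64600 + (-6*6 + 1530)) = 1/(-64600 + (-36 + 1530)) = 1/(-64600 + 1494) = 1/(-63106) = -1/63106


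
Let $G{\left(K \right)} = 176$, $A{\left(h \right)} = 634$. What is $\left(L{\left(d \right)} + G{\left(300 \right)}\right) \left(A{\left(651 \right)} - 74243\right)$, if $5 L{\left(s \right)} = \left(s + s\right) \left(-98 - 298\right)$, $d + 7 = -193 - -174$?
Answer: $- \frac{1580532448}{5} \approx -3.1611 \cdot 10^{8}$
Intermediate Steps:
$d = -26$ ($d = -7 - 19 = -26$)
$L{\left(s \right)} = - \frac{792 s}{5}$ ($L{\left(s \right)} = \frac{\left(s + s\right) \left(-98 - 298\right)}{5} = \frac{2 s \left(-396\right)}{5} = \frac{\left(-792\right) s}{5} = - \frac{792 s}{5}$)
$\left(L{\left(d \right)} + G{\left(300 \right)}\right) \left(A{\left(651 \right)} - 74243\right) = \left(\left(- \frac{792}{5}\right) \left(-26\right) + 176\right) \left(634 - 74243\right) = \left(\frac{20592}{5} + 176\right) \left(-73609\right) = \frac{21472}{5} \left(-73609\right) = - \frac{1580532448}{5}$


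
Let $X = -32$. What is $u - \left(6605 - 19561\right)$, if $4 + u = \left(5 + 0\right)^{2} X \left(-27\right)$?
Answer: $34552$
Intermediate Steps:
$u = 21596$ ($u = -4 + \left(5 + 0\right)^{2} \left(-32\right) \left(-27\right) = -4 + 5^{2} \left(-32\right) \left(-27\right) = -4 + 25 \left(-32\right) \left(-27\right) = -4 - -21600 = -4 + 21600 = 21596$)
$u - \left(6605 - 19561\right) = 21596 - \left(6605 - 19561\right) = 21596 - -12956 = 21596 + 12956 = 34552$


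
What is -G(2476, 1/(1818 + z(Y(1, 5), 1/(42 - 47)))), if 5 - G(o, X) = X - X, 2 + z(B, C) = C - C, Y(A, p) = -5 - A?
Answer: -5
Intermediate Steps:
z(B, C) = -2 (z(B, C) = -2 + (C - C) = -2 + 0 = -2)
G(o, X) = 5 (G(o, X) = 5 - (X - X) = 5 - 1*0 = 5 + 0 = 5)
-G(2476, 1/(1818 + z(Y(1, 5), 1/(42 - 47)))) = -1*5 = -5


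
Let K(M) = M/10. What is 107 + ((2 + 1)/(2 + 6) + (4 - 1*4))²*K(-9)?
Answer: 68399/640 ≈ 106.87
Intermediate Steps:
K(M) = M/10 (K(M) = M*(⅒) = M/10)
107 + ((2 + 1)/(2 + 6) + (4 - 1*4))²*K(-9) = 107 + ((2 + 1)/(2 + 6) + (4 - 1*4))²*((⅒)*(-9)) = 107 + (3/8 + (4 - 4))²*(-9/10) = 107 + (3*(⅛) + 0)²*(-9/10) = 107 + (3/8 + 0)²*(-9/10) = 107 + (3/8)²*(-9/10) = 107 + (9/64)*(-9/10) = 107 - 81/640 = 68399/640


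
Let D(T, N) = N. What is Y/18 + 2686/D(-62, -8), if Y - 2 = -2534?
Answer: -5717/12 ≈ -476.42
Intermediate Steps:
Y = -2532 (Y = 2 - 2534 = -2532)
Y/18 + 2686/D(-62, -8) = -2532/18 + 2686/(-8) = -2532*1/18 + 2686*(-1/8) = -422/3 - 1343/4 = -5717/12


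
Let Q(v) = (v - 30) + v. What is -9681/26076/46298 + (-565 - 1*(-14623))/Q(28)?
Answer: 404089387759/747355544 ≈ 540.69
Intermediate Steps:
Q(v) = -30 + 2*v (Q(v) = (-30 + v) + v = -30 + 2*v)
-9681/26076/46298 + (-565 - 1*(-14623))/Q(28) = -9681/26076/46298 + (-565 - 1*(-14623))/(-30 + 2*28) = -9681*1/26076*(1/46298) + (-565 + 14623)/(-30 + 56) = -3227/8692*1/46298 + 14058/26 = -461/57488888 + 14058*(1/26) = -461/57488888 + 7029/13 = 404089387759/747355544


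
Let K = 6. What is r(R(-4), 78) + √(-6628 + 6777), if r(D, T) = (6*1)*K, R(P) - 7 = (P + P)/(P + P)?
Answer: 36 + √149 ≈ 48.207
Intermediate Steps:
R(P) = 8 (R(P) = 7 + (P + P)/(P + P) = 7 + (2*P)/((2*P)) = 7 + (2*P)*(1/(2*P)) = 7 + 1 = 8)
r(D, T) = 36 (r(D, T) = (6*1)*6 = 6*6 = 36)
r(R(-4), 78) + √(-6628 + 6777) = 36 + √(-6628 + 6777) = 36 + √149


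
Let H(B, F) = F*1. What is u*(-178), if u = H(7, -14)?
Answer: 2492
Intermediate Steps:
H(B, F) = F
u = -14
u*(-178) = -14*(-178) = 2492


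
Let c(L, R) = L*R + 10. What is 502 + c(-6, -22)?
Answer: 644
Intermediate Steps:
c(L, R) = 10 + L*R
502 + c(-6, -22) = 502 + (10 - 6*(-22)) = 502 + (10 + 132) = 502 + 142 = 644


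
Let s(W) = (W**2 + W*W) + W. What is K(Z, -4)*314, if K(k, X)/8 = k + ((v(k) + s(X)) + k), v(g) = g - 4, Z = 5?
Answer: 97968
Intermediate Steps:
v(g) = -4 + g
s(W) = W + 2*W**2 (s(W) = (W**2 + W**2) + W = 2*W**2 + W = W + 2*W**2)
K(k, X) = -32 + 24*k + 8*X*(1 + 2*X) (K(k, X) = 8*(k + (((-4 + k) + X*(1 + 2*X)) + k)) = 8*(k + ((-4 + k + X*(1 + 2*X)) + k)) = 8*(k + (-4 + 2*k + X*(1 + 2*X))) = 8*(-4 + 3*k + X*(1 + 2*X)) = -32 + 24*k + 8*X*(1 + 2*X))
K(Z, -4)*314 = (-32 + 24*5 + 8*(-4)*(1 + 2*(-4)))*314 = (-32 + 120 + 8*(-4)*(1 - 8))*314 = (-32 + 120 + 8*(-4)*(-7))*314 = (-32 + 120 + 224)*314 = 312*314 = 97968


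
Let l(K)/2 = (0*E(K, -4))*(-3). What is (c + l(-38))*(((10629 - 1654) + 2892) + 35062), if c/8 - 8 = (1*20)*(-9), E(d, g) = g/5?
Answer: -64574304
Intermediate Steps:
E(d, g) = g/5 (E(d, g) = g*(⅕) = g/5)
l(K) = 0 (l(K) = 2*((0*((⅕)*(-4)))*(-3)) = 2*((0*(-⅘))*(-3)) = 2*(0*(-3)) = 2*0 = 0)
c = -1376 (c = 64 + 8*((1*20)*(-9)) = 64 + 8*(20*(-9)) = 64 + 8*(-180) = 64 - 1440 = -1376)
(c + l(-38))*(((10629 - 1654) + 2892) + 35062) = (-1376 + 0)*(((10629 - 1654) + 2892) + 35062) = -1376*((8975 + 2892) + 35062) = -1376*(11867 + 35062) = -1376*46929 = -64574304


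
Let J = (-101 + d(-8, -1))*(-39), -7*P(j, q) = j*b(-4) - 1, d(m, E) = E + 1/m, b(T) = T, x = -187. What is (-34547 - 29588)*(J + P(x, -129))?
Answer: -13921463775/56 ≈ -2.4860e+8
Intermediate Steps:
P(j, q) = ⅐ + 4*j/7 (P(j, q) = -(j*(-4) - 1)/7 = -(-4*j - 1)/7 = -(-1 - 4*j)/7 = ⅐ + 4*j/7)
J = 31863/8 (J = (-101 + (-1 + 1/(-8)))*(-39) = (-101 + (-1 - ⅛))*(-39) = (-101 - 9/8)*(-39) = -817/8*(-39) = 31863/8 ≈ 3982.9)
(-34547 - 29588)*(J + P(x, -129)) = (-34547 - 29588)*(31863/8 + (⅐ + (4/7)*(-187))) = -64135*(31863/8 + (⅐ - 748/7)) = -64135*(31863/8 - 747/7) = -64135*217065/56 = -13921463775/56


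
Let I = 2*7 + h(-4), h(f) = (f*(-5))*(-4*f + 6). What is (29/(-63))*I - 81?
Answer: -18269/63 ≈ -289.98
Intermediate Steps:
h(f) = -5*f*(6 - 4*f) (h(f) = (-5*f)*(6 - 4*f) = -5*f*(6 - 4*f))
I = 454 (I = 2*7 + 10*(-4)*(-3 + 2*(-4)) = 14 + 10*(-4)*(-3 - 8) = 14 + 10*(-4)*(-11) = 14 + 440 = 454)
(29/(-63))*I - 81 = (29/(-63))*454 - 81 = (29*(-1/63))*454 - 81 = -29/63*454 - 81 = -13166/63 - 81 = -18269/63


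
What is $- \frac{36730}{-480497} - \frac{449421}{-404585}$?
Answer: $\frac{230805849287}{194401878745} \approx 1.1873$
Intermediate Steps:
$- \frac{36730}{-480497} - \frac{449421}{-404585} = \left(-36730\right) \left(- \frac{1}{480497}\right) - - \frac{449421}{404585} = \frac{36730}{480497} + \frac{449421}{404585} = \frac{230805849287}{194401878745}$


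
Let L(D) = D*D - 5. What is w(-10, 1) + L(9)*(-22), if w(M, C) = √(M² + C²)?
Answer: -1672 + √101 ≈ -1661.9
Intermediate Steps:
w(M, C) = √(C² + M²)
L(D) = -5 + D² (L(D) = D² - 5 = -5 + D²)
w(-10, 1) + L(9)*(-22) = √(1² + (-10)²) + (-5 + 9²)*(-22) = √(1 + 100) + (-5 + 81)*(-22) = √101 + 76*(-22) = √101 - 1672 = -1672 + √101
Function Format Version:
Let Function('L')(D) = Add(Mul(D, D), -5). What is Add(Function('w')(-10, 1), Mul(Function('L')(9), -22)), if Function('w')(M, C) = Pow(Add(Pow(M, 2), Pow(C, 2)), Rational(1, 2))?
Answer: Add(-1672, Pow(101, Rational(1, 2))) ≈ -1661.9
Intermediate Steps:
Function('w')(M, C) = Pow(Add(Pow(C, 2), Pow(M, 2)), Rational(1, 2))
Function('L')(D) = Add(-5, Pow(D, 2)) (Function('L')(D) = Add(Pow(D, 2), -5) = Add(-5, Pow(D, 2)))
Add(Function('w')(-10, 1), Mul(Function('L')(9), -22)) = Add(Pow(Add(Pow(1, 2), Pow(-10, 2)), Rational(1, 2)), Mul(Add(-5, Pow(9, 2)), -22)) = Add(Pow(Add(1, 100), Rational(1, 2)), Mul(Add(-5, 81), -22)) = Add(Pow(101, Rational(1, 2)), Mul(76, -22)) = Add(Pow(101, Rational(1, 2)), -1672) = Add(-1672, Pow(101, Rational(1, 2)))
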